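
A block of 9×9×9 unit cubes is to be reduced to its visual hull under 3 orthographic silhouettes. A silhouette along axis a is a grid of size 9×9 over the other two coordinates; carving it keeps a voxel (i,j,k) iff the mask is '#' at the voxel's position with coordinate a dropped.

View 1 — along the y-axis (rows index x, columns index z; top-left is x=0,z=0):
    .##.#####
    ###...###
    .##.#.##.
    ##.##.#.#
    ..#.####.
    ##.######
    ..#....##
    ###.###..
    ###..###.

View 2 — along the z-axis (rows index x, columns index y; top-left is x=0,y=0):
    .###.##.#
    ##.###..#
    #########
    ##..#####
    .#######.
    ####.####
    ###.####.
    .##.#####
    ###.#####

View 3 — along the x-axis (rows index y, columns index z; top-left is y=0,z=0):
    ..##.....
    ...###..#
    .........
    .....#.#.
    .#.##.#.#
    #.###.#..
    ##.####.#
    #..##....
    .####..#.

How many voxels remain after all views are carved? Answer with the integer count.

remaining voxels: 148

initial block: 9^3 = 729
step 1: project along y, AND mask (52/81) → |grid| = 468
step 2: project along z, AND mask (65/81) → |grid| = 375
step 3: project along x, AND mask (33/81) → |grid| = 148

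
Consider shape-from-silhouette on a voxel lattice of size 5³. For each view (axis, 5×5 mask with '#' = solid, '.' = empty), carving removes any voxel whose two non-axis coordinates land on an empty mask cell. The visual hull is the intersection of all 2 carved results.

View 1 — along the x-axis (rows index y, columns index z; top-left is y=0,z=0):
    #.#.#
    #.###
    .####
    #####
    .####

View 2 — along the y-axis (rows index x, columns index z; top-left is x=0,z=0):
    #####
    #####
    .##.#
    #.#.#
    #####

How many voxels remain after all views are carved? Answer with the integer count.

|visual hull| = 86

start: 5×5×5 = 125 voxels
step 1: project along x, AND mask (20/25) → |grid| = 100
step 2: project along y, AND mask (21/25) → |grid| = 86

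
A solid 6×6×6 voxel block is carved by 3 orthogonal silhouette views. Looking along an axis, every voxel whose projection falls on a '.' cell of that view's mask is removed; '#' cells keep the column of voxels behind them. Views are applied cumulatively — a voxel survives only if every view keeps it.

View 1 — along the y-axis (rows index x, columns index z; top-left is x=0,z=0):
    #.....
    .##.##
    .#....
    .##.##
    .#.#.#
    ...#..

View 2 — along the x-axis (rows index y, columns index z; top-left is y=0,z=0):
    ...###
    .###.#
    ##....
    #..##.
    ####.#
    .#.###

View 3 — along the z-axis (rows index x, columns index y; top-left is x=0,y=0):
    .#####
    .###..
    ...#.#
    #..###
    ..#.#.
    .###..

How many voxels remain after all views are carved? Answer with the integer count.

start: 6×6×6 = 216 voxels
step 1: project along y, AND mask (14/36) → |grid| = 84
step 2: project along x, AND mask (21/36) → |grid| = 51
step 3: project along z, AND mask (19/36) → |grid| = 24

24 voxels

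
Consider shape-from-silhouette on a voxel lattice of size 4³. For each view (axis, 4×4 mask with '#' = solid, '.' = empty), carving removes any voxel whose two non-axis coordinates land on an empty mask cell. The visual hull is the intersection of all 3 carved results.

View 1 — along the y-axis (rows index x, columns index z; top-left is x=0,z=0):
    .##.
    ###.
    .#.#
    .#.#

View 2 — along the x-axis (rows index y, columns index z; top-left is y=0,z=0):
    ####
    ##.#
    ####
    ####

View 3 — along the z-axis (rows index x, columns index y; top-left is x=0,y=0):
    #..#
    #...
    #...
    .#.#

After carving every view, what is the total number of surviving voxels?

remaining voxels: 13

full grid |V| = 64
  1. axis=1 (XZ plane), |mask|=9  ⇒  voxels=36
  2. axis=0 (YZ plane), |mask|=15  ⇒  voxels=34
  3. axis=2 (XY plane), |mask|=6  ⇒  voxels=13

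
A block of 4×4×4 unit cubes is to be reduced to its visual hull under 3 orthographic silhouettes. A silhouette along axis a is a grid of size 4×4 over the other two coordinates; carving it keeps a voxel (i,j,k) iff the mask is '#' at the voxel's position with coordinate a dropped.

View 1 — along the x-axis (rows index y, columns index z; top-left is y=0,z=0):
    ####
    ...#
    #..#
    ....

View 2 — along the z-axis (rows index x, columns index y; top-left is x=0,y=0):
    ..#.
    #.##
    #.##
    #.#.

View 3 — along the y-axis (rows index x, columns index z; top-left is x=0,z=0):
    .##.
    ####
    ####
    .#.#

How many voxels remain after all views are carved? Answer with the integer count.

|visual hull| = 15

before carving: 64 voxels (4×4×4)
  1. axis=0 (YZ plane), |mask|=7  ⇒  voxels=28
  2. axis=2 (XY plane), |mask|=9  ⇒  voxels=20
  3. axis=1 (XZ plane), |mask|=12  ⇒  voxels=15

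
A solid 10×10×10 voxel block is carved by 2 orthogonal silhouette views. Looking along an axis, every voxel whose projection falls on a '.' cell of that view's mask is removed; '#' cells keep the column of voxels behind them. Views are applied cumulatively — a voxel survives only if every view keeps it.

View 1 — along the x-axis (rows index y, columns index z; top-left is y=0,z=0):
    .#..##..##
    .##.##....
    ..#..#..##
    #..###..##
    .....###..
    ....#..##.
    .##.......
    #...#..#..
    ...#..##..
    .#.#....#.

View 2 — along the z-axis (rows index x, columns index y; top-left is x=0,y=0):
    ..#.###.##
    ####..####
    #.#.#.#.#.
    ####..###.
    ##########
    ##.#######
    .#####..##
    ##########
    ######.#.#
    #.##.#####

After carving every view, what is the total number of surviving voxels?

remaining voxels: 282

initial block: 10^3 = 1000
after view 1 [x-axis, 36 of 100 cells solid] → remaining = 360
after view 2 [z-axis, 78 of 100 cells solid] → remaining = 282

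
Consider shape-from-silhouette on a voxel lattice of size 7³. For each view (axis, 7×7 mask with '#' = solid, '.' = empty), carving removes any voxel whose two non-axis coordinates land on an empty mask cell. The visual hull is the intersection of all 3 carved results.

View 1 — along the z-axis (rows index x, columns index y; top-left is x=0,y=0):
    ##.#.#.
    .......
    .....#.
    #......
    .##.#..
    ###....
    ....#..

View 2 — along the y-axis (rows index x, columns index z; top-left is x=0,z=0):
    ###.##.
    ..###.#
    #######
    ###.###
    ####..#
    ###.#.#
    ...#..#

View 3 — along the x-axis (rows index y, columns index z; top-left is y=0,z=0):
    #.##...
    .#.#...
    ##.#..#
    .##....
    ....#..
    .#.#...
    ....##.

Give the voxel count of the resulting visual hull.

remaining voxels: 22

start: 7×7×7 = 343 voxels
[1] z-view keeps 13 columns → grid now 91
[2] y-view keeps 34 columns → grid now 65
[3] x-view keeps 16 columns → grid now 22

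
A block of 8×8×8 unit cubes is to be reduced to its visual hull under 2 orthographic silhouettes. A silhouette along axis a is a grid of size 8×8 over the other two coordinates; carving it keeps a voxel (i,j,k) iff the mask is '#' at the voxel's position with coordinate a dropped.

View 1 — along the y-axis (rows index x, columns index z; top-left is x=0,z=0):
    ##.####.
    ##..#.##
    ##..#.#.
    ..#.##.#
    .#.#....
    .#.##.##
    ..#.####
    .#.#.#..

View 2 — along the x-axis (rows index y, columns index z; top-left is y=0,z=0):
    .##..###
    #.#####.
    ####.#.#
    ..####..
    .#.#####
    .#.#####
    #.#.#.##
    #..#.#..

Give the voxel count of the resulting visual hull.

voxel count = 173

before carving: 512 voxels (8×8×8)
[1] y-view keeps 34 columns → grid now 272
[2] x-view keeps 41 columns → grid now 173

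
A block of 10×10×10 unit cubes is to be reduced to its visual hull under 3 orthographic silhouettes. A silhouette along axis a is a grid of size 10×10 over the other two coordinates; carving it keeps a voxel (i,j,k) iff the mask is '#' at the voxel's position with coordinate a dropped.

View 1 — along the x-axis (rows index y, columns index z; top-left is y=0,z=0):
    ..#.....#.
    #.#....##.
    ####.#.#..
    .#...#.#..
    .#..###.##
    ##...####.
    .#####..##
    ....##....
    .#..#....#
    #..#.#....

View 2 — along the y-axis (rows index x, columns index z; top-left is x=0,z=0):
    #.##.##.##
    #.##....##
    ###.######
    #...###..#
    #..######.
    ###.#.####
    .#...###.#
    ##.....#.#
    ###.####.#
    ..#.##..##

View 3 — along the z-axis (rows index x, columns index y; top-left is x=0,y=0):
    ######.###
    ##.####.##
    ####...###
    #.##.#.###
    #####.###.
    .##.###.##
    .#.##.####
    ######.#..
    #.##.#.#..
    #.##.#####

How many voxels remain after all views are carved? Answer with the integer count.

start: 10×10×10 = 1000 voxels
[1] x-view keeps 42 columns → grid now 420
[2] y-view keeps 63 columns → grid now 263
[3] z-view keeps 73 columns → grid now 180

180 voxels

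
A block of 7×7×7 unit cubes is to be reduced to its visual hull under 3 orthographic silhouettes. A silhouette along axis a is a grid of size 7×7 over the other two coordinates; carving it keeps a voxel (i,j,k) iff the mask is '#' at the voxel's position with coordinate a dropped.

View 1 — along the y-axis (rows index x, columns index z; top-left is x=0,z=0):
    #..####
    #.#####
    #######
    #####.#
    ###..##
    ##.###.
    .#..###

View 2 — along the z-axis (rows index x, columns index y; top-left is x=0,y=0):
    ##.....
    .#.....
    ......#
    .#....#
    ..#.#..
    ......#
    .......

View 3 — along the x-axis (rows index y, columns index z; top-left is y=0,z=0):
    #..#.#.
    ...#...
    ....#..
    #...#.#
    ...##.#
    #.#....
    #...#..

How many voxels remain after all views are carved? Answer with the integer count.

full grid |V| = 343
after view 1 [y-axis, 38 of 49 cells solid] → remaining = 266
after view 2 [z-axis, 9 of 49 cells solid] → remaining = 50
after view 3 [x-axis, 15 of 49 cells solid] → remaining = 13

remaining voxels: 13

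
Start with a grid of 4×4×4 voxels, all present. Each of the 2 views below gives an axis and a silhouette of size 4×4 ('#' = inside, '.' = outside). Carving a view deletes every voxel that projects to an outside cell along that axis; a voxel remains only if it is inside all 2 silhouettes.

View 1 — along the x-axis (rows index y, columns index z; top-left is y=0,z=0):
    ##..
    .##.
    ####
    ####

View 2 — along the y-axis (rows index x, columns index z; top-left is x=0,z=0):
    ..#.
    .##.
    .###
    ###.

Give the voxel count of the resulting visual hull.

full grid |V| = 64
V1 x: intersect with YZ mask (12 set) -- 48 left
V2 y: intersect with XZ mask (9 set) -- 29 left

voxel count = 29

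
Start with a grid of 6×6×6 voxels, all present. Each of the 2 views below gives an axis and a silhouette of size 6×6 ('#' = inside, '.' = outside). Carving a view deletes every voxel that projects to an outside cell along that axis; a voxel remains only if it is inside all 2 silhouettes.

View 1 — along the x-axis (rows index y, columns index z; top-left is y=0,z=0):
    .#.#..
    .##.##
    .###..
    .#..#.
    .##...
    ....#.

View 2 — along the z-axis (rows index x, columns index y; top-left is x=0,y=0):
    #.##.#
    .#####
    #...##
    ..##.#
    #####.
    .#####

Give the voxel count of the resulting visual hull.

voxel count = 56

start: 6×6×6 = 216 voxels
after view 1 [x-axis, 14 of 36 cells solid] → remaining = 84
after view 2 [z-axis, 25 of 36 cells solid] → remaining = 56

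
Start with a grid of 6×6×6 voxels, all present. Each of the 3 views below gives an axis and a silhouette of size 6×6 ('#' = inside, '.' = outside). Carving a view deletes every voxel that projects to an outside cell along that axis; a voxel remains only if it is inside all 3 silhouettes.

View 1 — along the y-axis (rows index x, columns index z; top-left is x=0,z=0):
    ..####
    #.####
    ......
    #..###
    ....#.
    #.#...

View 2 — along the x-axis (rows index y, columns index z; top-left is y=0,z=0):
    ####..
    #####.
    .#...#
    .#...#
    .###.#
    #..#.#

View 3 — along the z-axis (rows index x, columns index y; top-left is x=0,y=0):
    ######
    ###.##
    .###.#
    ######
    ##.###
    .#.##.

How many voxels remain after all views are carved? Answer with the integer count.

before carving: 216 voxels (6×6×6)
carve view 1 (along y, XZ-mask fill 16/36): 96 voxels remain
carve view 2 (along x, YZ-mask fill 20/36): 46 voxels remain
carve view 3 (along z, XY-mask fill 29/36): 42 voxels remain

|visual hull| = 42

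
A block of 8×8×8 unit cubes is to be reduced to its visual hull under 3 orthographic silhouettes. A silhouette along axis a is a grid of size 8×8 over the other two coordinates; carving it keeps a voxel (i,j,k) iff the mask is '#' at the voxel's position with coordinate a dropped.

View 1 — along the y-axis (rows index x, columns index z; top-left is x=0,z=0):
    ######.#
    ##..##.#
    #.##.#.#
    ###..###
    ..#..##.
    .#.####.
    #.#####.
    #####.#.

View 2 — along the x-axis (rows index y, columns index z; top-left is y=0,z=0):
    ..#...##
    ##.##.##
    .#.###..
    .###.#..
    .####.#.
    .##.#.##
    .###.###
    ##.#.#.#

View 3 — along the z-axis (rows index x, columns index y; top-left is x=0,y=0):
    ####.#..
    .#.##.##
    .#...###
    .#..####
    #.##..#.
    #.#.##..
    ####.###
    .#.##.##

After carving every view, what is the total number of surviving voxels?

129 voxels

start: 8×8×8 = 512 voxels
  1. axis=1 (XZ plane), |mask|=43  ⇒  voxels=344
  2. axis=0 (YZ plane), |mask|=38  ⇒  voxels=200
  3. axis=2 (XY plane), |mask|=39  ⇒  voxels=129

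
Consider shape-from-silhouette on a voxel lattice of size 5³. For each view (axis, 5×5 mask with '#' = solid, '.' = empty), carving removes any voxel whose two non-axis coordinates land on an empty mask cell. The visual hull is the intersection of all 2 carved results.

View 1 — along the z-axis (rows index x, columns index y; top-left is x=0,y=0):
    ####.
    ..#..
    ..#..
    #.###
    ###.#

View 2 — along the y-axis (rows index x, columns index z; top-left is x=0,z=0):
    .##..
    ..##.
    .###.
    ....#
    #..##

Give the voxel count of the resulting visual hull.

before carving: 125 voxels (5×5×5)
carve view 1 (along z, XY-mask fill 14/25): 70 voxels remain
carve view 2 (along y, XZ-mask fill 11/25): 29 voxels remain

remaining voxels: 29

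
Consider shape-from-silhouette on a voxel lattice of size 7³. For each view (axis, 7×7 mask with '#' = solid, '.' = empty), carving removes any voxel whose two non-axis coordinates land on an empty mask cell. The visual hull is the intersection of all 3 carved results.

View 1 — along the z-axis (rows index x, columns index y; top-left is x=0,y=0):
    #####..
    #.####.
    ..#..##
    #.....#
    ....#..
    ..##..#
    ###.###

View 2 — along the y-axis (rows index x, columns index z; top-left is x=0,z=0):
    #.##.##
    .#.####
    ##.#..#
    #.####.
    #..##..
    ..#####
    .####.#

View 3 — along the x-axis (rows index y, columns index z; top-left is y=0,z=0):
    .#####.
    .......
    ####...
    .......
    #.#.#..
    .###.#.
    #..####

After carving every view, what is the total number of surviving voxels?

initial block: 7^3 = 343
  1. axis=2 (XY plane), |mask|=25  ⇒  voxels=175
  2. axis=1 (XZ plane), |mask|=32  ⇒  voxels=120
  3. axis=0 (YZ plane), |mask|=21  ⇒  voxels=57

remaining voxels: 57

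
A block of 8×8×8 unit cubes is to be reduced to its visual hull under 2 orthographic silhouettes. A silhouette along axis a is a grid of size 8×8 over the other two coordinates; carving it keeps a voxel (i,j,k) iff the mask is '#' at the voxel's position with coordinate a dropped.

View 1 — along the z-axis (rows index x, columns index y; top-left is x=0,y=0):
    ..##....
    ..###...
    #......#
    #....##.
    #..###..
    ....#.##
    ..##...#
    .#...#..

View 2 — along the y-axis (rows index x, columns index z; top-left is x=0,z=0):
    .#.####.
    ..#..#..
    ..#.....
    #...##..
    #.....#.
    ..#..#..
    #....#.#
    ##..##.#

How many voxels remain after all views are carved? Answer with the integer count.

|visual hull| = 60

initial block: 8^3 = 512
carve view 1 (along z, XY-mask fill 22/64): 176 voxels remain
carve view 2 (along y, XZ-mask fill 23/64): 60 voxels remain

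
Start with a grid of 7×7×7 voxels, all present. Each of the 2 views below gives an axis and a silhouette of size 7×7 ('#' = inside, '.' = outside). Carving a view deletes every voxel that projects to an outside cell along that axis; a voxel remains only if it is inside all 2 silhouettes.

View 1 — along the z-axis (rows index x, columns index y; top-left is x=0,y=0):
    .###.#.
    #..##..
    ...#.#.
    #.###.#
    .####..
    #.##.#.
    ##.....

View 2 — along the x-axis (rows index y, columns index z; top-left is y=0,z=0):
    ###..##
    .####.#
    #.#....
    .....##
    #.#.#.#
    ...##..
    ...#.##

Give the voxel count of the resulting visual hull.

remaining voxels: 76

start: 7×7×7 = 343 voxels
after view 1 [z-axis, 24 of 49 cells solid] → remaining = 168
after view 2 [x-axis, 23 of 49 cells solid] → remaining = 76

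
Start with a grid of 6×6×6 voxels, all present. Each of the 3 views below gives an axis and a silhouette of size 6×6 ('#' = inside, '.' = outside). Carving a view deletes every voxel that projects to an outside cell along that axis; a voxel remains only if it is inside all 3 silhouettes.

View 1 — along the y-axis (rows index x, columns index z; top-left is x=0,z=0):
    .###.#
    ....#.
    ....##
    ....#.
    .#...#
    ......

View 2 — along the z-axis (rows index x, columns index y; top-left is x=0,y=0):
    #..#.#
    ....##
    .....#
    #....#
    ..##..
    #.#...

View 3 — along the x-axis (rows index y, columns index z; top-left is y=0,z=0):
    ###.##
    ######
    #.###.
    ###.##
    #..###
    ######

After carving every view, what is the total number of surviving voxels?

start: 6×6×6 = 216 voxels
V1 y: intersect with XZ mask (10 set) -- 60 left
V2 z: intersect with XY mask (12 set) -- 22 left
V3 x: intersect with YZ mask (30 set) -- 18 left

voxel count = 18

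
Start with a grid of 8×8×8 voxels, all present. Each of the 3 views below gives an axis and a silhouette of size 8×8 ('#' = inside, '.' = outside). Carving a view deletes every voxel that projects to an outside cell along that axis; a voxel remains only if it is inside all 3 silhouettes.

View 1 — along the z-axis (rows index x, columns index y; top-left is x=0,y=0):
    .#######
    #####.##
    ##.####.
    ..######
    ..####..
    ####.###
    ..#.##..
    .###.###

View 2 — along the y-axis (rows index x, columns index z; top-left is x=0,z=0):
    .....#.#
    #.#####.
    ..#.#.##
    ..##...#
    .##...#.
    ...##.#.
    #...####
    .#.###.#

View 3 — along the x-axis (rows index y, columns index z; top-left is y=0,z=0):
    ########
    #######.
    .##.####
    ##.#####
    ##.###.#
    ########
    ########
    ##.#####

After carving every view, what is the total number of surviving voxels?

full grid |V| = 512
[1] z-view keeps 46 columns → grid now 368
[2] y-view keeps 31 columns → grid now 176
[3] x-view keeps 57 columns → grid now 153

153 voxels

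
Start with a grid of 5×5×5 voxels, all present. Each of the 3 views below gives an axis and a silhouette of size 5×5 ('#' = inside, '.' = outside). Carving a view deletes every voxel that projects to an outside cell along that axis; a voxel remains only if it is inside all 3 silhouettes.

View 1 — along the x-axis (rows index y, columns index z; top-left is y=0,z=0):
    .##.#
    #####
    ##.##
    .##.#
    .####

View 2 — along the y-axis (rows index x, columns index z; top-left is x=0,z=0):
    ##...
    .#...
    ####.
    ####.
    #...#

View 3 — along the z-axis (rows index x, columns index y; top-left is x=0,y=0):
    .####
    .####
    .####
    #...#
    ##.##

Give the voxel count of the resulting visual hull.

before carving: 125 voxels (5×5×5)
V1 x: intersect with YZ mask (19 set) -- 95 left
V2 y: intersect with XZ mask (13 set) -- 47 left
V3 z: intersect with XY mask (18 set) -- 32 left

|visual hull| = 32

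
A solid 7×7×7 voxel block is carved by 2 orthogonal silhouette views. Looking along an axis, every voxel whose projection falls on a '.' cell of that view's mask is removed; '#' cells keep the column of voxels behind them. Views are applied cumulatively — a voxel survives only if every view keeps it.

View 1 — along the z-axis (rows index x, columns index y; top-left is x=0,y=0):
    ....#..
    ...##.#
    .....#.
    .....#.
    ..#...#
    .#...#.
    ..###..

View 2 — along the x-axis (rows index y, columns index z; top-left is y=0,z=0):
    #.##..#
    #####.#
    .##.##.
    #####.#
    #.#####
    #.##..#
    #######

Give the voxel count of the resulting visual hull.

|visual hull| = 70

before carving: 343 voxels (7×7×7)
after view 1 [z-axis, 13 of 49 cells solid] → remaining = 91
after view 2 [x-axis, 37 of 49 cells solid] → remaining = 70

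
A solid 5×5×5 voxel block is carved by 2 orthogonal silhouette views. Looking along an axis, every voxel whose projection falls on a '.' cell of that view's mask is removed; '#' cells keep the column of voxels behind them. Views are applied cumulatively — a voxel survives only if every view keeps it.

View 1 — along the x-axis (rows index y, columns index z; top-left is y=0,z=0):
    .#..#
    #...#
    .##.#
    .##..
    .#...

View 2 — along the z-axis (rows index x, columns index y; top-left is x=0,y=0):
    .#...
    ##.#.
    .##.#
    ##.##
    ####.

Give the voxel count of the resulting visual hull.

remaining voxels: 30

before carving: 125 voxels (5×5×5)
[1] x-view keeps 10 columns → grid now 50
[2] z-view keeps 15 columns → grid now 30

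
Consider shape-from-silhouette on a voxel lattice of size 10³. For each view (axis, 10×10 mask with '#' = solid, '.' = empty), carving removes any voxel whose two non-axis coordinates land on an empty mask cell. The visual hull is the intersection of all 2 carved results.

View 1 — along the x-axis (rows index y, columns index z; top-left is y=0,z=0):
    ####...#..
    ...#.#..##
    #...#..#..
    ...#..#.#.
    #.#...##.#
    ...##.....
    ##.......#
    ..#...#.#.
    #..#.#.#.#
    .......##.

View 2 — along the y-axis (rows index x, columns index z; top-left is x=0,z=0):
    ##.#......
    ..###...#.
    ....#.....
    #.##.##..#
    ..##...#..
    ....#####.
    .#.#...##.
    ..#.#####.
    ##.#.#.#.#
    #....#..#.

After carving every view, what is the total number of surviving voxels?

|visual hull| = 148

start: 10×10×10 = 1000 voxels
step 1: project along x, AND mask (35/100) → |grid| = 350
step 2: project along y, AND mask (41/100) → |grid| = 148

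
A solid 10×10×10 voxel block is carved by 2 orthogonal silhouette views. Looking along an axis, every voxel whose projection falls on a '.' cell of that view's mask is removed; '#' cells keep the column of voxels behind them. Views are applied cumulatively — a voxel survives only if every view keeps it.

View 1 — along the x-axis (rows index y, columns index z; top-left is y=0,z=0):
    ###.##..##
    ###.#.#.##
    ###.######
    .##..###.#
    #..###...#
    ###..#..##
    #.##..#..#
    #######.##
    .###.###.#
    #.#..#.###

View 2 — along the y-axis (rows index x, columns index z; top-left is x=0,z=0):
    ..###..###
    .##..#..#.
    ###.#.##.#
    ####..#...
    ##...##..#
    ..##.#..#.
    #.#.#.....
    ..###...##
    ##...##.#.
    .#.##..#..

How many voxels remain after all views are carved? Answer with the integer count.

|visual hull| = 328

before carving: 1000 voxels (10×10×10)
carve view 1 (along x, YZ-mask fill 67/100): 670 voxels remain
carve view 2 (along y, XZ-mask fill 48/100): 328 voxels remain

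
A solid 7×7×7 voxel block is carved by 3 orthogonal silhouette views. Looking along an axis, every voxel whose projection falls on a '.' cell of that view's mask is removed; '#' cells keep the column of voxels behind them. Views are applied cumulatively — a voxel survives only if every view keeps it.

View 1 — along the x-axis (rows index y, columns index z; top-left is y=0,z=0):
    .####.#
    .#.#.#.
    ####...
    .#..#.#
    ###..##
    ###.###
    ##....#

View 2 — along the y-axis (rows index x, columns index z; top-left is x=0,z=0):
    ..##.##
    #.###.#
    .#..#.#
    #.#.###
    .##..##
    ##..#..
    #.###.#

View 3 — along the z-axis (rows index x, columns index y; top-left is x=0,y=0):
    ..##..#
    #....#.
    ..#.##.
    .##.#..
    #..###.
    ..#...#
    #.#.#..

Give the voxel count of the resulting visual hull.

52 voxels

initial block: 7^3 = 343
[1] x-view keeps 29 columns → grid now 203
[2] y-view keeps 29 columns → grid now 120
[3] z-view keeps 20 columns → grid now 52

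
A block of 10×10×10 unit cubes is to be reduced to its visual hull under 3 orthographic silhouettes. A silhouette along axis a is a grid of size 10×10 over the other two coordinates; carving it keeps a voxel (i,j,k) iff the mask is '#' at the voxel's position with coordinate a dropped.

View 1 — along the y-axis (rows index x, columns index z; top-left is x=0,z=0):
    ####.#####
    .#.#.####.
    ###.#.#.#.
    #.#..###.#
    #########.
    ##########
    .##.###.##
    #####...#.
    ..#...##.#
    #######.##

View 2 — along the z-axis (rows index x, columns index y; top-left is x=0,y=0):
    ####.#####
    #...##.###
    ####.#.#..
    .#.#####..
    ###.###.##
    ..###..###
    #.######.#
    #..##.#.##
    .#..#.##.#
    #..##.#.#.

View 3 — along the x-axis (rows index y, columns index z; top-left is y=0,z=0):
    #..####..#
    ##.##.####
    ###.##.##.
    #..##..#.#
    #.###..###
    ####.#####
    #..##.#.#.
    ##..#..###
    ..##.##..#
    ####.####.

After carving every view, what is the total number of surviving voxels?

initial block: 10^3 = 1000
  1. axis=1 (XZ plane), |mask|=72  ⇒  voxels=720
  2. axis=2 (XY plane), |mask|=65  ⇒  voxels=478
  3. axis=0 (YZ plane), |mask|=66  ⇒  voxels=304

remaining voxels: 304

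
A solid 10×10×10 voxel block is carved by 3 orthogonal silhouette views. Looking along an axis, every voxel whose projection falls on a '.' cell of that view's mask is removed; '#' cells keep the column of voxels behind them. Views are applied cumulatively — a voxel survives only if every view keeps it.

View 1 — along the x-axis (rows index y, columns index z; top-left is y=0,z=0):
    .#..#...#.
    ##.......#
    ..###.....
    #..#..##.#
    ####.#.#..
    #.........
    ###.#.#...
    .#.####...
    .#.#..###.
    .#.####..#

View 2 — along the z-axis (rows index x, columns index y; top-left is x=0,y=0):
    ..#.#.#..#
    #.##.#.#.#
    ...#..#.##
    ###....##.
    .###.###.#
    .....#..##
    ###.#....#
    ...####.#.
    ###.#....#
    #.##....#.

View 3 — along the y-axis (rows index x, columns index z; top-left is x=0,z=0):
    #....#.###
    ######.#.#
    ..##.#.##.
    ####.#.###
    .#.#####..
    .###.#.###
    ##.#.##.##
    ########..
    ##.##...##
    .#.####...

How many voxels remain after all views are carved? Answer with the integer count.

before carving: 1000 voxels (10×10×10)
after view 1 [x-axis, 42 of 100 cells solid] → remaining = 420
after view 2 [z-axis, 48 of 100 cells solid] → remaining = 203
after view 3 [y-axis, 65 of 100 cells solid] → remaining = 133

voxel count = 133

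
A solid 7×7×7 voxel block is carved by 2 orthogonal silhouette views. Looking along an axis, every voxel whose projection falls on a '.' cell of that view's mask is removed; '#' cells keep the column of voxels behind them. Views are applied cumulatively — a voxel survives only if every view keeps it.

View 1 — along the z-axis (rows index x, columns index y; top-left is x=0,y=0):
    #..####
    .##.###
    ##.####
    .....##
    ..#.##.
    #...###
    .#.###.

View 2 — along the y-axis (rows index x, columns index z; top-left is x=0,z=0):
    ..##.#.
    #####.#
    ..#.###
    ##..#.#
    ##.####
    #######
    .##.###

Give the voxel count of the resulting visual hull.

remaining voxels: 143

start: 7×7×7 = 343 voxels
V1 z: intersect with XY mask (29 set) -- 203 left
V2 y: intersect with XZ mask (35 set) -- 143 left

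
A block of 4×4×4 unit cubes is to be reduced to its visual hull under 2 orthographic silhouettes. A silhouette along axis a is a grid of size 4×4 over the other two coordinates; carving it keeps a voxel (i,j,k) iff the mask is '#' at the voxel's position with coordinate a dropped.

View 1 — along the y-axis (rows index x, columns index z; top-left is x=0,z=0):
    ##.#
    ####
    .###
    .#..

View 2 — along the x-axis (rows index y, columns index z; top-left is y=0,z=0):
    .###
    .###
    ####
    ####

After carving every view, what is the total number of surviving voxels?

initial block: 4^3 = 64
after view 1 [y-axis, 11 of 16 cells solid] → remaining = 44
after view 2 [x-axis, 14 of 16 cells solid] → remaining = 40

|visual hull| = 40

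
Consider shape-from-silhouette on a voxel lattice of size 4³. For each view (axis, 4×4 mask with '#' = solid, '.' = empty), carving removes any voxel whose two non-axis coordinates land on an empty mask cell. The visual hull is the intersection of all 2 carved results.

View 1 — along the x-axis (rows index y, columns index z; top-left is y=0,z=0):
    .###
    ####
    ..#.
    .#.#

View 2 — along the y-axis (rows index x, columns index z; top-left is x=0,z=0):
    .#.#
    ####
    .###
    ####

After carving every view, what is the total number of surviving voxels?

initial block: 4^3 = 64
  1. axis=0 (YZ plane), |mask|=10  ⇒  voxels=40
  2. axis=1 (XZ plane), |mask|=13  ⇒  voxels=35

|visual hull| = 35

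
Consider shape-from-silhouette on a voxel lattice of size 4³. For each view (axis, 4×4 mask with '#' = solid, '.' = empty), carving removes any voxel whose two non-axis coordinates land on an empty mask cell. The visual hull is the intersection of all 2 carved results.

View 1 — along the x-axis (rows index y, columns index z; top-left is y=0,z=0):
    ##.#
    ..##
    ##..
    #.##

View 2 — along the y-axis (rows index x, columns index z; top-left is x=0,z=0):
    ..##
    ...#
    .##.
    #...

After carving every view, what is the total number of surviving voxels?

|visual hull| = 15

full grid |V| = 64
carve view 1 (along x, YZ-mask fill 10/16): 40 voxels remain
carve view 2 (along y, XZ-mask fill 6/16): 15 voxels remain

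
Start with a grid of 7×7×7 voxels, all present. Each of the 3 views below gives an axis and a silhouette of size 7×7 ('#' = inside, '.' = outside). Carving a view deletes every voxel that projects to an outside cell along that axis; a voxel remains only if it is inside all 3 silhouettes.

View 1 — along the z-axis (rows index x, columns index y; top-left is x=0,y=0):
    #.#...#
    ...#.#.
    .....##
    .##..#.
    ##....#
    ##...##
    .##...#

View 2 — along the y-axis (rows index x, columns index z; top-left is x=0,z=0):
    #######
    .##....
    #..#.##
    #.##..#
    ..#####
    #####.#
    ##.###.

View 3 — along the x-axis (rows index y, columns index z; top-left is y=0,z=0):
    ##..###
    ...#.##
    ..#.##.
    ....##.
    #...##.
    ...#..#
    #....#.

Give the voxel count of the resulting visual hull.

remaining voxels: 41

initial block: 7^3 = 343
after view 1 [z-axis, 20 of 49 cells solid] → remaining = 140
after view 2 [y-axis, 33 of 49 cells solid] → remaining = 99
after view 3 [x-axis, 20 of 49 cells solid] → remaining = 41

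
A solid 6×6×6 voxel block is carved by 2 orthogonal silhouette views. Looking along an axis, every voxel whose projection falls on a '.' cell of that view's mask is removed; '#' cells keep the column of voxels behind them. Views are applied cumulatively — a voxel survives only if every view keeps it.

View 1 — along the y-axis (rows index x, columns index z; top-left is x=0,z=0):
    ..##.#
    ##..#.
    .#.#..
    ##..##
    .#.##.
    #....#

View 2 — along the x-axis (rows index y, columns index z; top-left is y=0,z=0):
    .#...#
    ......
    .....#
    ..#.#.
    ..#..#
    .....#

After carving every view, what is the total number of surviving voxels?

voxel count = 21

before carving: 216 voxels (6×6×6)
after view 1 [y-axis, 17 of 36 cells solid] → remaining = 102
after view 2 [x-axis, 8 of 36 cells solid] → remaining = 21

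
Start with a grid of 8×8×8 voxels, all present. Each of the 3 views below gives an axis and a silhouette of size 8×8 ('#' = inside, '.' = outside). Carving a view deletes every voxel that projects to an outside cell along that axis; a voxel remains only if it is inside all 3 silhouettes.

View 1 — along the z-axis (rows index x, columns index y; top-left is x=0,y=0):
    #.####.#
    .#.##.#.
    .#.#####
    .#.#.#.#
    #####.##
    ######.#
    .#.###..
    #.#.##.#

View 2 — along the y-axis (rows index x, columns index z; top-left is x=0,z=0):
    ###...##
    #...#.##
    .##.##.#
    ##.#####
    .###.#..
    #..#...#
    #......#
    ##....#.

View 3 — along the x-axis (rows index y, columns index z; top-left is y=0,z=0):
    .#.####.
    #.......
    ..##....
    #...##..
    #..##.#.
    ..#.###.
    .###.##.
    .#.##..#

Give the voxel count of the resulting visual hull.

70 voxels

start: 8×8×8 = 512 voxels
  1. axis=2 (XY plane), |mask|=43  ⇒  voxels=344
  2. axis=1 (XZ plane), |mask|=33  ⇒  voxels=176
  3. axis=0 (YZ plane), |mask|=28  ⇒  voxels=70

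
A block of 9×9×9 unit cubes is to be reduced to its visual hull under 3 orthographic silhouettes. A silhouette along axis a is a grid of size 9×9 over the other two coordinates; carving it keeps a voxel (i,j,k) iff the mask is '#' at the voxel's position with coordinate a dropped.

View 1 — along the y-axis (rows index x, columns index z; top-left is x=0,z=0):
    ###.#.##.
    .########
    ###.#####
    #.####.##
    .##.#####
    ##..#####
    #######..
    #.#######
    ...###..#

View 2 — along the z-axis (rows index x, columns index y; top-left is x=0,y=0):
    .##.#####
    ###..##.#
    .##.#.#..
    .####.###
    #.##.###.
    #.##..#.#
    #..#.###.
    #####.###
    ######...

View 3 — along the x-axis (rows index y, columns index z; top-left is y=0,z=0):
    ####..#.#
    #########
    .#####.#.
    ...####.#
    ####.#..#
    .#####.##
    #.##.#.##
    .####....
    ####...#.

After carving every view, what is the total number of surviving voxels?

247 voxels

before carving: 729 voxels (9×9×9)
  1. axis=1 (XZ plane), |mask|=62  ⇒  voxels=558
  2. axis=2 (XY plane), |mask|=54  ⇒  voxels=371
  3. axis=0 (YZ plane), |mask|=54  ⇒  voxels=247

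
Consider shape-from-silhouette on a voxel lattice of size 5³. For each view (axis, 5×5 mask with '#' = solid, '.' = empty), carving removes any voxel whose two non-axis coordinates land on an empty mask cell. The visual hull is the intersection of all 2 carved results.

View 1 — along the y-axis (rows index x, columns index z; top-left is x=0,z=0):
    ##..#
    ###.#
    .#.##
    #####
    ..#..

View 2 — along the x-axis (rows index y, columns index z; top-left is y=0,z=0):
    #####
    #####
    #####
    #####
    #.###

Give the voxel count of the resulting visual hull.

start: 5×5×5 = 125 voxels
after view 1 [y-axis, 16 of 25 cells solid] → remaining = 80
after view 2 [x-axis, 24 of 25 cells solid] → remaining = 76

|visual hull| = 76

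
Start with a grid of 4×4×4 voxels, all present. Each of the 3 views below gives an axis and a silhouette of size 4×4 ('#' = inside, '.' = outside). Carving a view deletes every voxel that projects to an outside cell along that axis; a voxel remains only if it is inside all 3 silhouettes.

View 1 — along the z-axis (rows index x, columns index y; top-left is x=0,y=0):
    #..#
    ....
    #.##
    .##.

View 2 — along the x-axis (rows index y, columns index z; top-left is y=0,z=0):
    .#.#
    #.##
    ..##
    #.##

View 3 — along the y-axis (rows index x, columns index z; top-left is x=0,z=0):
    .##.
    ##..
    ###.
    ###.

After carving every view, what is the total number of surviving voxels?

voxel count = 9

start: 4×4×4 = 64 voxels
after view 1 [z-axis, 7 of 16 cells solid] → remaining = 28
after view 2 [x-axis, 10 of 16 cells solid] → remaining = 17
after view 3 [y-axis, 10 of 16 cells solid] → remaining = 9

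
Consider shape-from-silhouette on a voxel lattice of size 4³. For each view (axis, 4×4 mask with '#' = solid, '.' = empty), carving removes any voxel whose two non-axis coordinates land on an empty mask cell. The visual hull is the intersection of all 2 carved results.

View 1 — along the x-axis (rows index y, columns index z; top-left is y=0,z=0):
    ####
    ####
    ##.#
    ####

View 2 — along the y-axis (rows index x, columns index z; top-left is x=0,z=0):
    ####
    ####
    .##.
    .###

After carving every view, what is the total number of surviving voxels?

48 voxels

initial block: 4^3 = 64
[1] x-view keeps 15 columns → grid now 60
[2] y-view keeps 13 columns → grid now 48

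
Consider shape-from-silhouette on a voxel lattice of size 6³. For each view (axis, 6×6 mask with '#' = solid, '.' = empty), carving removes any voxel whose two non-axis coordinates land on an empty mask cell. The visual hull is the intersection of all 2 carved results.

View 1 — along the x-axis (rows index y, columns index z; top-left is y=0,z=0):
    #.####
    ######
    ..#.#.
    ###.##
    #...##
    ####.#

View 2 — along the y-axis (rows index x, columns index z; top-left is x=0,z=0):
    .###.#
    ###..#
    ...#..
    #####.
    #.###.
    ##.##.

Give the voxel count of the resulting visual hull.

|visual hull| = 92

full grid |V| = 216
[1] x-view keeps 26 columns → grid now 156
[2] y-view keeps 22 columns → grid now 92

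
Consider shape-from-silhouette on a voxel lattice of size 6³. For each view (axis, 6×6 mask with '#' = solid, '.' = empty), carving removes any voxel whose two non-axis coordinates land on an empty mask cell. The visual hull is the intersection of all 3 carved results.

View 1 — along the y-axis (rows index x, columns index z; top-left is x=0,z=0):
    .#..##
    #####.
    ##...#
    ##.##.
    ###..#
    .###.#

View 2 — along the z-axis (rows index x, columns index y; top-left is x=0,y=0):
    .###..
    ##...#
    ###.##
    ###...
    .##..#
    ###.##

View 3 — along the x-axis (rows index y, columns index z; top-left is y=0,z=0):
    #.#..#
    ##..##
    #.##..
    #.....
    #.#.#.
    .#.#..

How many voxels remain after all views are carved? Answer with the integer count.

voxel count = 39

before carving: 216 voxels (6×6×6)
[1] y-view keeps 23 columns → grid now 138
[2] z-view keeps 22 columns → grid now 83
[3] x-view keeps 16 columns → grid now 39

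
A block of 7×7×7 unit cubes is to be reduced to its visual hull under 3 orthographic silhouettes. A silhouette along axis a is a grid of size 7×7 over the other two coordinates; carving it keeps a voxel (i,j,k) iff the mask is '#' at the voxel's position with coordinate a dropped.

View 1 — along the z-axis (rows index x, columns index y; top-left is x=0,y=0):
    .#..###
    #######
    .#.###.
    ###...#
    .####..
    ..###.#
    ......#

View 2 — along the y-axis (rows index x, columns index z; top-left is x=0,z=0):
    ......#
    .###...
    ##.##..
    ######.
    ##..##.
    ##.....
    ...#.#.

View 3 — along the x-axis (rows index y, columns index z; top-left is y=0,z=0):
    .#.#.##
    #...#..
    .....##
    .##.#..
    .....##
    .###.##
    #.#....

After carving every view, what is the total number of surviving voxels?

|visual hull| = 32

start: 7×7×7 = 343 voxels
  1. axis=2 (XY plane), |mask|=28  ⇒  voxels=196
  2. axis=1 (XZ plane), |mask|=22  ⇒  voxels=91
  3. axis=0 (YZ plane), |mask|=20  ⇒  voxels=32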